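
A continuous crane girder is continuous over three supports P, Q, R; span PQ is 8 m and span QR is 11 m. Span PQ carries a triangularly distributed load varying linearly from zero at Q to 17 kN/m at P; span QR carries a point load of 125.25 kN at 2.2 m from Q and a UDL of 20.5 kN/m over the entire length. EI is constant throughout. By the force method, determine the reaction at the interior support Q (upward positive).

Insert a hinge at Q; M_Q is the redundant, and each span becomes simply supported.
Discontinuity in slope at Q on the released structure — sum the simple-span end rotations:
  span PQ: triangular load, peak 17: 7w₀L³/(360EI) = 169.2/EI
  span QR: point load 125.25 at a = 2.2: Pab(L + b)/(6LEI) = 727.5/EI
  span QR: UDL 20.5: wL³/(24EI) = 1137/EI
  relative rotation θ_0 = (169.2 + 1864)/EI = 2034/EI
A unit hogging moment at Q produces rotation L₁/(3EI) + L₂/(3EI) = 6.333/EI.
Slope continuity at Q: θ_0 = M_Q·6.333/EI, so M_Q = 2034/6.333 = 321.1 kN·m (hogging).
Span PQ, ΣM about P with M_Q applied at Q: R_Q^{PQ}·8 = 181.3 + 321.1, so R_Q^{PQ} = 62.8 kN and R_P = 68 − 62.8 = 5.197 kN.
Span QR, ΣM about R: R_Q^{QR}·11 = 2342 + 321.1, so R_Q^{QR} = 242.1 kN and R_R = 350.8 − 242.1 = 108.6 kN.
R_Q = 62.8 + 242.1 = 304.9 kN.

R_Q = 304.9 kN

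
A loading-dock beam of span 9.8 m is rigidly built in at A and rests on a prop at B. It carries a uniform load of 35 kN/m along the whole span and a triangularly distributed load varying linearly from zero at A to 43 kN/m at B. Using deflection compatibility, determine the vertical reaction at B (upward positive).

R_B = 244.5 kN

Choose R_B as the redundant. The primary structure is the cantilever fixed at A.
Deflection at B on the released cantilever, summing each load's contribution:
  UDL 35: wL⁴/(8EI) = 40354/EI
  triangular load, peak 43 at the free end: 11w₀L⁴/(120EI) = 36357/EI
  δ_0 = 76710/EI
Flexibility coefficient — unit upward force at B: δ_{BB} = L³/(3EI) = 313.7/EI.
Compatibility at B: δ_0 − R_B·δ_{BB} = 0, so R_B = 76710/313.7 = 244.5 kN.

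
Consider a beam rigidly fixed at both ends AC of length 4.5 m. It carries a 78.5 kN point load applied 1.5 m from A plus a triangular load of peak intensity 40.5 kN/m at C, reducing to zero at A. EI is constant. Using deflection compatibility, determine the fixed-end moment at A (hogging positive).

Release both end moments; the primary structure is a simply-supported span AC with redundants M_A and M_C.
End rotations of the released simple span under the applied load (×1/EI):
  at A: point load 78.5 at a = 1.5: Pab(L + b)/(6LEI) = 98.12/EI
  at C: point load 78.5 at a = 1.5: Pab(L + a)/(6LEI) = 78.5/EI
  at A: triangular load, peak 40.5: 7w₀L³/(360EI) = 71.76/EI
  at C: triangular load, peak 40.5: w₀L³/(45EI) = 82.01/EI
  θ_A0 = 169.9/EI,  θ_C0 = 160.5/EI
Flexibility coefficients: a unit moment at one end gives L/(3EI) there and L/(6EI) at the far end, so f₁₁ = f₂₂ = 1.5/EI and f₁₂ = f₂₁ = 0.75/EI.
Compatibility — zero rotation at each built-in end:
  1.5 M_A + 0.75 M_C = 169.9
  0.75 M_A + 1.5 M_C = 160.5
Solving the pair gives M_A = 79.67 kN·m and M_C = 67.17 kN·m (hogging).

M_A = 79.67 kN·m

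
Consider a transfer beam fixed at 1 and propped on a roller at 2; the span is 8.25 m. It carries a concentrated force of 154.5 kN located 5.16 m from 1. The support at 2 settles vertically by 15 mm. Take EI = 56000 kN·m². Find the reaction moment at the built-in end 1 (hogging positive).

Release the roller at 2. Primary structure: cantilever fixed at 1.
Free-end deflection of the primary structure under the applied loading (downward +):
  point load 154.5 at a = 5.16: Pa²(3L − a)/(6EI) = 13431/EI
Flexibility coefficient — unit upward force at 2: δ_{22} = L³/(3EI) = 187.2/EI.
With EI = 56000 kN·m²: δ_0 = 0.23984 m and δ_{22} = 0.003342 m/kN.
Compatibility — the beam at 2 must follow the support down by 0.015 m: δ_0 − R_2·δ_{22} = 0.015, so R_2 = (0.23984 − 0.015)/0.003342 = 67.27 kN.
Moment equilibrium about 1: M_1 = Σ(load moments about 1) − R_2·L = 797.2 − 67.27×8.25 = 242.2 kN·m.

M_1 = 242.2 kN·m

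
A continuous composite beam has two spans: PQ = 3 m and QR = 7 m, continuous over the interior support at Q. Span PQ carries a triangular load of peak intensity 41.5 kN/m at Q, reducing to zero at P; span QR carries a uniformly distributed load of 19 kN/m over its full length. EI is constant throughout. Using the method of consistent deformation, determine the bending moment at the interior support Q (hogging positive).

M_Q = 88.93 kN·m

Take M_Q as the redundant. Released structure: two simple spans PQ and QR with a hinge at Q.
Rotations at Q on the released spans (each span's end-slope, ×1/EI):
  span PQ: triangular load, peak 41.5: w₀L³/(45EI) = 24.9/EI
  span QR: UDL 19: wL³/(24EI) = 271.5/EI
  relative rotation θ_0 = (24.9 + 271.5)/EI = 296.4/EI
A unit hogging moment at Q produces rotation L₁/(3EI) + L₂/(3EI) = 3.333/EI.
Slope continuity at Q: θ_0 = M_Q·3.333/EI, so M_Q = 296.4/3.333 = 88.93 kN·m (hogging).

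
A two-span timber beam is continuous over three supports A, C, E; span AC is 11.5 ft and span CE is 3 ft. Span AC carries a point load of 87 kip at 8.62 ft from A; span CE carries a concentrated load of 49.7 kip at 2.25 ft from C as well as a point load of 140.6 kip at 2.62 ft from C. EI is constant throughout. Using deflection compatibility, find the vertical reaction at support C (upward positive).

R_C = 154 kip

Take M_C as the redundant. Released structure: two simple spans AC and CE with a hinge at C.
Rotations at C on the released spans (each span's end-slope, ×1/EI):
  span AC: point load 87 at a = 8.62: Pab(L + a)/(6LEI) = 629.8/EI
  span CE: point load 49.7 at a = 2.25: Pab(L + b)/(6LEI) = 17.47/EI
  span CE: point load 140.6 at a = 2.62: Pab(L + b)/(6LEI) = 26.29/EI
  relative rotation θ_0 = (629.8 + 43.76)/EI = 673.6/EI
A unit hogging moment at C produces rotation L₁/(3EI) + L₂/(3EI) = 4.833/EI.
Slope continuity at C: θ_0 = M_C·4.833/EI, so M_C = 673.6/4.833 = 139.4 kip·ft (hogging).
Span AC, ΣM about A with M_C applied at C: R_C^{AC}·11.5 = 749.9 + 139.4, so R_C^{AC} = 77.33 kip and R_A = 87 − 77.33 = 9.67 kip.
Span CE, ΣM about E: R_C^{CE}·3 = 90.7 + 139.4, so R_C^{CE} = 76.69 kip and R_E = 190.3 − 76.69 = 113.6 kip.
R_C = 77.33 + 76.69 = 154 kip.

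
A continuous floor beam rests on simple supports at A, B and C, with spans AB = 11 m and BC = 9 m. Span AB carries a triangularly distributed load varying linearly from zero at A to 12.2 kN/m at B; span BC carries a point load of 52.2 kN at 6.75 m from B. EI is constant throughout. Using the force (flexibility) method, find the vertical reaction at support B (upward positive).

R_B = 73.72 kN

Take M_B as the redundant. Released structure: two simple spans AB and BC with a hinge at B.
End slopes at the hinge B, treating each span as simply supported:
  span AB: triangular load, peak 12.2: w₀L³/(45EI) = 360.8/EI
  span BC: point load 52.2 at a = 6.75: Pab(L + b)/(6LEI) = 165.2/EI
  relative rotation θ_0 = (360.8 + 165.2)/EI = 526/EI
A unit hogging moment at B produces rotation L₁/(3EI) + L₂/(3EI) = 6.667/EI.
Slope continuity at B: θ_0 = M_B·6.667/EI, so M_B = 526/6.667 = 78.9 kN·m (hogging).
Span AB, ΣM about A with M_B applied at B: R_B^{AB}·11 = 492.1 + 78.9, so R_B^{AB} = 51.91 kN and R_A = 67.1 − 51.91 = 15.19 kN.
Span BC, ΣM about C: R_B^{BC}·9 = 117.5 + 78.9, so R_B^{BC} = 21.82 kN and R_C = 52.2 − 21.82 = 30.38 kN.
R_B = 51.91 + 21.82 = 73.72 kN.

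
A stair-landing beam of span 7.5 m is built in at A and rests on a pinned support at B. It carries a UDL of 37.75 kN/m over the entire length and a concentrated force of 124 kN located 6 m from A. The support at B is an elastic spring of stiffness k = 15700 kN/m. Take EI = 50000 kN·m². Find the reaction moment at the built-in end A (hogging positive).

Choose R_B as the redundant. The primary structure is the cantilever fixed at A.
Free-end deflection of the primary structure under the applied loading (downward +):
  UDL 37.75: wL⁴/(8EI) = 14930/EI
  point load 124 at a = 6: Pa²(3L − a)/(6EI) = 12276/EI
  δ_0 = 27206/EI
Tip deflection under a unit load at B: L³/(3EI) = 140.6/EI.
With EI = 50000 kN·m²: δ_0 = 0.54413 m and δ_{BB} = 0.002812 m/kN.
Compatibility — the spring shortens by R_B/k under the reaction it provides: δ_0 − R_B·δ_{BB} = R_B/k. With 1/k = 0.000064 m/kN, R_B = δ_0 / (δ_{BB} + 1/k) = 0.54413 / (0.002812 + 0.000064) = 189.2 kN.
Moment equilibrium about A: M_A = Σ(load moments about A) − R_B·L = 1806 − 189.2×7.5 = 386.8 kN·m.

M_A = 386.8 kN·m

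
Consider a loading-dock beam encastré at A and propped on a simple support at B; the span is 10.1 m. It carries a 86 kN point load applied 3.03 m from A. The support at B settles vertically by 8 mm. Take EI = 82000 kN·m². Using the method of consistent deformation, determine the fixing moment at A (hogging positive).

Choose R_B as the redundant. The primary structure is the cantilever fixed at A.
Primary-structure tip deflection at B by superposition:
  point load 86 at a = 3.03: Pa²(3L − a)/(6EI) = 3589/EI
Flexibility coefficient — unit upward force at B: δ_{BB} = L³/(3EI) = 343.4/EI.
With EI = 82000 kN·m²: δ_0 = 0.043763 m and δ_{BB} = 0.004188 m/kN.
Compatibility — the beam at B must follow the support down by 0.008 m: δ_0 − R_B·δ_{BB} = 0.008, so R_B = (0.043763 − 0.008)/0.004188 = 8.539 kN.
Moment equilibrium about A: M_A = Σ(load moments about A) − R_B·L = 260.6 − 8.539×10.1 = 174.3 kN·m.

M_A = 174.3 kN·m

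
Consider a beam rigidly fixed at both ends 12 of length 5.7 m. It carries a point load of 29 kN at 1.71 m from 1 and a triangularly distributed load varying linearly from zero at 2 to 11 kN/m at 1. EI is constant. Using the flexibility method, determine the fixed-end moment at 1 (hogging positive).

Take the two fixed-end moments M_1, M_2 as redundants; the released structure is the simple span 12.
On the primary (simply-supported) span, the end slopes from the loading are:
  at 1: point load 29 at a = 1.71: Pab(L + b)/(6LEI) = 56.06/EI
  at 2: point load 29 at a = 1.71: Pab(L + a)/(6LEI) = 42.87/EI
  at 1: triangular load, peak 11: w₀L³/(45EI) = 45.27/EI
  at 2: triangular load, peak 11: 7w₀L³/(360EI) = 39.61/EI
  θ_10 = 101.3/EI,  θ_20 = 82.48/EI
Flexibility coefficients: a unit moment at one end gives L/(3EI) there and L/(6EI) at the far end, so f₁₁ = f₂₂ = 1.9/EI and f₁₂ = f₂₁ = 0.95/EI.
Compatibility — zero rotation at each built-in end:
  1.9 M_1 + 0.95 M_2 = 101.3
  0.95 M_1 + 1.9 M_2 = 82.48
Solving the pair gives M_1 = 42.17 kN·m and M_2 = 22.33 kN·m (hogging).

M_1 = 42.17 kN·m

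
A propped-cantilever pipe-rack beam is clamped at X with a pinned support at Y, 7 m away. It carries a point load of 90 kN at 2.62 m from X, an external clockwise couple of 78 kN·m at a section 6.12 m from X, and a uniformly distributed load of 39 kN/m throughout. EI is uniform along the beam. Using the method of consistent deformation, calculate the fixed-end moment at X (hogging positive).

Release the roller at Y. Primary structure: cantilever fixed at X.
Primary-structure tip deflection at Y by superposition:
  point load 90 at a = 2.62: Pa²(3L − a)/(6EI) = 1893/EI
  clockwise couple 78 at a = 6.12: M₀a(2L − a)/(2EI) = 1881/EI
  UDL 39: wL⁴/(8EI) = 11705/EI
  δ_0 = 15478/EI
Flexibility coefficient — unit upward force at Y: δ_{YY} = L³/(3EI) = 114.3/EI.
The prop prevents deflection at Y: R_Y = δ_0/δ_{YY} = 15478/114.3 = 135.4 kN.
Moment equilibrium about X: M_X = Σ(load moments about X) − R_Y·L = 1269 − 135.4×7 = 321.7 kN·m.

M_X = 321.7 kN·m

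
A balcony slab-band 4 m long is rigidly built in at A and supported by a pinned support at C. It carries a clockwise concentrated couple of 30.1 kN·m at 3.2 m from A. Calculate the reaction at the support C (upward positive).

Release the roller at C. Primary structure: cantilever fixed at A.
Deflection at C on the released cantilever, summing each load's contribution:
  clockwise couple 30.1 at a = 3.2: M₀a(2L − a)/(2EI) = 231.2/EI
Tip deflection under a unit load at C: L³/(3EI) = 21.33/EI.
Compatibility at C: δ_0 − R_C·δ_{CC} = 0, so R_C = 231.2/21.33 = 10.84 kN.

R_C = 10.84 kN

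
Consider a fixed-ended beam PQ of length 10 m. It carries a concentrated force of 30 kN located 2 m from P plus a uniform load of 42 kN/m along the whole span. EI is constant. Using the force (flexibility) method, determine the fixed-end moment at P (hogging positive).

M_P = 388.4 kN·m

Take the two fixed-end moments M_P, M_Q as redundants; the released structure is the simple span PQ.
End rotations of the released simple span under the applied load (×1/EI):
  at P: point load 30 at a = 2: Pab(L + b)/(6LEI) = 144/EI
  at Q: point load 30 at a = 2: Pab(L + a)/(6LEI) = 96/EI
  at P: UDL 42: wL³/(24EI) = 1750/EI
  at Q: UDL 42: wL³/(24EI) = 1750/EI
  θ_P0 = 1894/EI,  θ_Q0 = 1846/EI
Flexibility coefficients: a unit moment at one end gives L/(3EI) there and L/(6EI) at the far end, so f₁₁ = f₂₂ = 3.333/EI and f₁₂ = f₂₁ = 1.667/EI.
Compatibility — zero rotation at each built-in end:
  3.333 M_P + 1.667 M_Q = 1894
  1.667 M_P + 3.333 M_Q = 1846
Solving the pair gives M_P = 388.4 kN·m and M_Q = 359.6 kN·m (hogging).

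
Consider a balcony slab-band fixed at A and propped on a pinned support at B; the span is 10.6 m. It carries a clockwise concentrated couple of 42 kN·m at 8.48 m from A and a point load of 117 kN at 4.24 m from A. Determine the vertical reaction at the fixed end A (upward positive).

Choose R_B as the redundant. The primary structure is the cantilever fixed at A.
Primary-structure tip deflection at B by superposition:
  clockwise couple 42 at a = 8.48: M₀a(2L − a)/(2EI) = 2265/EI
  point load 117 at a = 4.24: Pa²(3L − a)/(6EI) = 9662/EI
  δ_0 = 11927/EI
Flexibility coefficient — unit upward force at B: δ_{BB} = L³/(3EI) = 397/EI.
Compatibility at B: δ_0 − R_B·δ_{BB} = 0, so R_B = 11927/397 = 30.04 kN.
Vertical equilibrium: R_A = ΣP − R_B = 117 − 30.04 = 86.96 kN.

R_A = 86.96 kN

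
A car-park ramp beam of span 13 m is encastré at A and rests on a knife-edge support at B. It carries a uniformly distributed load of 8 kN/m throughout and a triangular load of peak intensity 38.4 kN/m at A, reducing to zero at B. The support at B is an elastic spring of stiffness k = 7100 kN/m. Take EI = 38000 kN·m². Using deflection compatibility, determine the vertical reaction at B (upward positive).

Take the reaction at B as the redundant and release it; the primary structure is a cantilever fixed at A.
Free-end deflection of the primary structure under the applied loading (downward +):
  UDL 8: wL⁴/(8EI) = 28561/EI
  triangular load, peak 38.4 at the fixed end: w₀L⁴/(30EI) = 36558/EI
  δ_0 = 65119/EI
Tip deflection under a unit load at B: L³/(3EI) = 732.3/EI.
With EI = 38000 kN·m²: δ_0 = 1.7137 m and δ_{BB} = 0.019272 m/kN.
Compatibility — the spring shortens by R_B/k under the reaction it provides: δ_0 − R_B·δ_{BB} = R_B/k. With 1/k = 0.000141 m/kN, R_B = δ_0 / (δ_{BB} + 1/k) = 1.7137 / (0.019272 + 0.000141) = 88.27 kN.

R_B = 88.27 kN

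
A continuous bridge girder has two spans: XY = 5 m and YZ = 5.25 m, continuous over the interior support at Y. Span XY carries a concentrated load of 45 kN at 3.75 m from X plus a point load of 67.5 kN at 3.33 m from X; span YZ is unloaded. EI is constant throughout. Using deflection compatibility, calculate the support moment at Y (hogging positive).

M_Y = 48.51 kN·m

Release continuity at Y by inserting a hinge; the redundant is the internal moment M_Y. The primary structure is two simply-supported spans XY and YZ.
End slopes at the hinge Y, treating each span as simply supported:
  span XY: point load 45 at a = 3.75: Pab(L + a)/(6LEI) = 61.52/EI
  span XY: point load 67.5 at a = 3.33: Pab(L + a)/(6LEI) = 104.2/EI
  relative rotation θ_0 = (165.8 + 0)/EI = 165.8/EI
A unit hogging moment at Y produces rotation L₁/(3EI) + L₂/(3EI) = 3.417/EI.
Compatibility: M_Y·(L₁+L₂)/(3EI) = θ_0, giving M_Y = 48.51 kN·m (hogging).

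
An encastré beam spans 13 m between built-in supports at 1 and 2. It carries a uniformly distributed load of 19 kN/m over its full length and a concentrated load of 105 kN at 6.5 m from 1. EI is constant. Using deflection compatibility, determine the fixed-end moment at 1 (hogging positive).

M_1 = 438.2 kN·m

Release both end moments; the primary structure is a simply-supported span 12 with redundants M_1 and M_2.
On the primary (simply-supported) span, the end slopes from the loading are:
  at 1: UDL 19: wL³/(24EI) = 1739/EI
  at 2: UDL 19: wL³/(24EI) = 1739/EI
  at 1: point load 105 at a = 6.5: Pab(L + b)/(6LEI) = 1109/EI
  at 2: point load 105 at a = 6.5: Pab(L + a)/(6LEI) = 1109/EI
  θ_10 = 2848/EI,  θ_20 = 2848/EI
Flexibility coefficients: a unit moment at one end gives L/(3EI) there and L/(6EI) at the far end, so f₁₁ = f₂₂ = 4.333/EI and f₁₂ = f₂₁ = 2.167/EI.
Compatibility — zero rotation at each built-in end:
  4.333 M_1 + 2.167 M_2 = 2848
  2.167 M_1 + 4.333 M_2 = 2848
Solving the pair gives M_1 = 438.2 kN·m and M_2 = 438.2 kN·m (hogging).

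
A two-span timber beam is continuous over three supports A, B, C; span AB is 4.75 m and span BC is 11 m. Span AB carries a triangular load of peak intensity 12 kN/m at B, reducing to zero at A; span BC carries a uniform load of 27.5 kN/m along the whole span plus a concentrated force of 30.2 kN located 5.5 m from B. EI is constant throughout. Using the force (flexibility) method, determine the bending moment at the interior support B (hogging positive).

Take M_B as the redundant. Released structure: two simple spans AB and BC with a hinge at B.
Discontinuity in slope at B on the released structure — sum the simple-span end rotations:
  span AB: triangular load, peak 12: w₀L³/(45EI) = 28.58/EI
  span BC: UDL 27.5: wL³/(24EI) = 1525/EI
  span BC: point load 30.2 at a = 5.5: Pab(L + b)/(6LEI) = 228.4/EI
  relative rotation θ_0 = (28.58 + 1753)/EI = 1782/EI
A unit hogging moment at B produces rotation L₁/(3EI) + L₂/(3EI) = 5.25/EI.
Slope continuity at B: θ_0 = M_B·5.25/EI, so M_B = 1782/5.25 = 339.4 kN·m (hogging).

M_B = 339.4 kN·m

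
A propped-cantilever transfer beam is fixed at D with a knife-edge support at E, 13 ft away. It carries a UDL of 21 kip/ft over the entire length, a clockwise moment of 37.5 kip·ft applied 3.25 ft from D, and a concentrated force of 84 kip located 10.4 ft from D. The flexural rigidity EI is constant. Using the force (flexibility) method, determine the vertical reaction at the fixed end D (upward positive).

R_D = 193.6 kip

Release the roller at E. Primary structure: cantilever fixed at D.
Deflection at E on the released cantilever, summing each load's contribution:
  UDL 21: wL⁴/(8EI) = 74973/EI
  clockwise couple 37.5 at a = 3.25: M₀a(2L − a)/(2EI) = 1386/EI
  point load 84 at a = 10.4: Pa²(3L − a)/(6EI) = 43307/EI
  δ_0 = 119666/EI
Flexibility coefficient — unit upward force at E: δ_{EE} = L³/(3EI) = 732.3/EI.
The prop prevents deflection at E: R_E = δ_0/δ_{EE} = 119666/732.3 = 163.4 kip.
Vertical equilibrium: R_D = ΣP − R_E = 357 − 163.4 = 193.6 kip.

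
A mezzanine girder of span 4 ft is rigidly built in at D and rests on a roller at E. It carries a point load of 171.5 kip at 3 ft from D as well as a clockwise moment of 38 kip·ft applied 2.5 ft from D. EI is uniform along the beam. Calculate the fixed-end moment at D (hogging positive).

M_D = 69.41 kip·ft

Take the reaction at E as the redundant and release it; the primary structure is a cantilever fixed at D.
Downward deflection at the released point E due to the loads:
  point load 171.5 at a = 3: Pa²(3L − a)/(6EI) = 2315/EI
  clockwise couple 38 at a = 2.5: M₀a(2L − a)/(2EI) = 261.2/EI
  δ_0 = 2576/EI
Tip deflection under a unit load at E: L³/(3EI) = 21.33/EI.
Compatibility at E: δ_0 − R_E·δ_{EE} = 0, so R_E = 2576/21.33 = 120.8 kip.
Moment equilibrium about D: M_D = Σ(load moments about D) − R_E·L = 552.5 − 120.8×4 = 69.41 kip·ft.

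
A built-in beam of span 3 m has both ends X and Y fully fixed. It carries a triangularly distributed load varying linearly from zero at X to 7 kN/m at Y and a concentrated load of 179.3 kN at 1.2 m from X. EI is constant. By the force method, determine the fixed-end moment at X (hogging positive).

Take the two fixed-end moments M_X, M_Y as redundants; the released structure is the simple span XY.
On the primary (simply-supported) span, the end slopes from the loading are:
  at X: triangular load, peak 7: 7w₀L³/(360EI) = 3.675/EI
  at Y: triangular load, peak 7: w₀L³/(45EI) = 4.2/EI
  at X: point load 179.3 at a = 1.2: Pab(L + b)/(6LEI) = 103.3/EI
  at Y: point load 179.3 at a = 1.2: Pab(L + a)/(6LEI) = 90.37/EI
  θ_X0 = 107/EI,  θ_Y0 = 94.57/EI
Flexibility coefficients: a unit moment at one end gives L/(3EI) there and L/(6EI) at the far end, so f₁₁ = f₂₂ = 1/EI and f₁₂ = f₂₁ = 0.5/EI.
Compatibility — zero rotation at each built-in end:
  1 M_X + 0.5 M_Y = 107
  0.5 M_X + 1 M_Y = 94.57
Solving the pair gives M_X = 79.56 kN·m and M_Y = 54.79 kN·m (hogging).

M_X = 79.56 kN·m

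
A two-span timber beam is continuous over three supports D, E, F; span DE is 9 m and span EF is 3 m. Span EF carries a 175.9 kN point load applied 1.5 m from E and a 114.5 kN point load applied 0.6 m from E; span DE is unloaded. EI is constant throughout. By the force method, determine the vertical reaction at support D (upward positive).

Take M_E as the redundant. Released structure: two simple spans DE and EF with a hinge at E.
End slopes at the hinge E, treating each span as simply supported:
  span EF: point load 175.9 at a = 1.5: Pab(L + b)/(6LEI) = 98.94/EI
  span EF: point load 114.5 at a = 0.6: Pab(L + b)/(6LEI) = 49.46/EI
  relative rotation θ_0 = (0 + 148.4)/EI = 148.4/EI
A unit hogging moment at E produces rotation L₁/(3EI) + L₂/(3EI) = 4/EI.
Compatibility: M_E·(L₁+L₂)/(3EI) = θ_0, giving M_E = 37.1 kN·m (hogging).
Span DE, ΣM about D with M_E applied at E: R_E^{DE}·9 = 0 + 37.1, so R_E^{DE} = 4.122 kN and R_D = 0 − 4.122 = -4.122 kN.

R_D = -4.122 kN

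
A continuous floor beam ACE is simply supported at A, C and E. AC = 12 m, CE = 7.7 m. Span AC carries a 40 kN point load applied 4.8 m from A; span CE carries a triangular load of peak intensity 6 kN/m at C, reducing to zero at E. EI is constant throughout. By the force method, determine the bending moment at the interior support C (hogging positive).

Insert a hinge at C; M_C is the redundant, and each span becomes simply supported.
Rotations at C on the released spans (each span's end-slope, ×1/EI):
  span AC: point load 40 at a = 4.8: Pab(L + a)/(6LEI) = 322.6/EI
  span CE: triangular load, peak 6: w₀L³/(45EI) = 60.87/EI
  relative rotation θ_0 = (322.6 + 60.87)/EI = 383.4/EI
A unit hogging moment at C produces rotation L₁/(3EI) + L₂/(3EI) = 6.567/EI.
Compatibility: M_C·(L₁+L₂)/(3EI) = θ_0, giving M_C = 58.39 kN·m (hogging).

M_C = 58.39 kN·m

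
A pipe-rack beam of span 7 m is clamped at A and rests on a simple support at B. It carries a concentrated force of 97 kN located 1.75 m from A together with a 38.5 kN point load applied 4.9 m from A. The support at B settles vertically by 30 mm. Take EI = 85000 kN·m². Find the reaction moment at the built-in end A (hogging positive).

M_A = 304.3 kN·m

Release the roller at B. Primary structure: cantilever fixed at A.
Downward deflection at the released point B due to the loads:
  point load 97 at a = 1.75: Pa²(3L − a)/(6EI) = 953.1/EI
  point load 38.5 at a = 4.9: Pa²(3L − a)/(6EI) = 2480/EI
  δ_0 = 3434/EI
Tip deflection under a unit load at B: L³/(3EI) = 114.3/EI.
With EI = 85000 kN·m²: δ_0 = 0.040394 m and δ_{BB} = 0.001345 m/kN.
Compatibility — the beam at B must follow the support down by 0.03 m: δ_0 − R_B·δ_{BB} = 0.03, so R_B = (0.040394 − 0.03)/0.001345 = 7.727 kN.
Moment equilibrium about A: M_A = Σ(load moments about A) − R_B·L = 358.4 − 7.727×7 = 304.3 kN·m.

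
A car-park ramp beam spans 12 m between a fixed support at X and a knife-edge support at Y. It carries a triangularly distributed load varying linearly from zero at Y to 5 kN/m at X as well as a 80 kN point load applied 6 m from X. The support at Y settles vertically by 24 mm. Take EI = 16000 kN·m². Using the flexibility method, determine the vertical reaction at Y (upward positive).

Remove the prop at Y; the released (primary) structure is a cantilever built in at X.
Primary-structure tip deflection at Y by superposition:
  triangular load, peak 5 at the fixed end: w₀L⁴/(30EI) = 3456/EI
  point load 80 at a = 6: Pa²(3L − a)/(6EI) = 14400/EI
  δ_0 = 17856/EI
Tip deflection under a unit load at Y: L³/(3EI) = 576/EI.
With EI = 16000 kN·m²: δ_0 = 1.116 m and δ_{YY} = 0.036 m/kN.
Compatibility — the beam at Y must follow the support down by 0.024 m: δ_0 − R_Y·δ_{YY} = 0.024, so R_Y = (1.116 − 0.024)/0.036 = 30.33 kN.

R_Y = 30.33 kN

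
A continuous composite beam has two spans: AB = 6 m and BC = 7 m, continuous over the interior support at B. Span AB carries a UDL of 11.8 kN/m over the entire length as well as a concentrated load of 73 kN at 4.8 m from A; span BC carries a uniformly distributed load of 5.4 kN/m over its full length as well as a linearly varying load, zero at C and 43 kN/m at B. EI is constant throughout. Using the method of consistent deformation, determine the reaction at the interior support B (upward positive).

R_B = 258.6 kN

Release continuity at B by inserting a hinge; the redundant is the internal moment M_B. The primary structure is two simply-supported spans AB and BC.
Discontinuity in slope at B on the released structure — sum the simple-span end rotations:
  span AB: UDL 11.8: wL³/(24EI) = 106.2/EI
  span AB: point load 73 at a = 4.8: Pab(L + a)/(6LEI) = 126.1/EI
  span BC: UDL 5.4: wL³/(24EI) = 77.17/EI
  span BC: triangular load, peak 43: w₀L³/(45EI) = 327.8/EI
  relative rotation θ_0 = (232.3 + 404.9)/EI = 637.3/EI
A unit hogging moment at B produces rotation L₁/(3EI) + L₂/(3EI) = 4.333/EI.
Slope continuity at B: θ_0 = M_B·4.333/EI, so M_B = 637.3/4.333 = 147.1 kN·m (hogging).
Span AB, ΣM about A with M_B applied at B: R_B^{AB}·6 = 562.8 + 147.1, so R_B^{AB} = 118.3 kN and R_A = 143.8 − 118.3 = 25.49 kN.
Span BC, ΣM about C: R_B^{BC}·7 = 834.6 + 147.1, so R_B^{BC} = 140.2 kN and R_C = 188.3 − 140.2 = 48.06 kN.
R_B = 118.3 + 140.2 = 258.6 kN.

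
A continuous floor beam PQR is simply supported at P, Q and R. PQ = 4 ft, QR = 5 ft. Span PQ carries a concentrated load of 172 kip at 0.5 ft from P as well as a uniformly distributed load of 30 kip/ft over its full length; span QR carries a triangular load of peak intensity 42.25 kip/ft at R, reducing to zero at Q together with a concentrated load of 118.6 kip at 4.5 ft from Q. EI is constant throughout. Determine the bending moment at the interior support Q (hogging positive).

Release continuity at Q by inserting a hinge; the redundant is the internal moment M_Q. The primary structure is two simply-supported spans PQ and QR.
End slopes at the hinge Q, treating each span as simply supported:
  span PQ: point load 172 at a = 0.5: Pab(L + a)/(6LEI) = 56.44/EI
  span PQ: UDL 30: wL³/(24EI) = 80/EI
  span QR: triangular load, peak 42.25: 7w₀L³/(360EI) = 102.7/EI
  span QR: point load 118.6 at a = 4.5: Pab(L + b)/(6LEI) = 48.92/EI
  relative rotation θ_0 = (136.4 + 151.6)/EI = 288.1/EI
A unit hogging moment at Q produces rotation L₁/(3EI) + L₂/(3EI) = 3/EI.
Compatibility: M_Q·(L₁+L₂)/(3EI) = θ_0, giving M_Q = 96.02 kip·ft (hogging).

M_Q = 96.02 kip·ft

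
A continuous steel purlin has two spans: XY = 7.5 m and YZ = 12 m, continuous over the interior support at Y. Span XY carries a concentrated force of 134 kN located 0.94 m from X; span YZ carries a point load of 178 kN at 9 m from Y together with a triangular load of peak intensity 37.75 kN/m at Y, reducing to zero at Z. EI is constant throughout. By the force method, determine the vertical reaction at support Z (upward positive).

R_Z = 175.6 kN

Release continuity at Y by inserting a hinge; the redundant is the internal moment M_Y. The primary structure is two simply-supported spans XY and YZ.
Discontinuity in slope at Y on the released structure — sum the simple-span end rotations:
  span XY: point load 134 at a = 0.94: Pab(L + a)/(6LEI) = 155/EI
  span YZ: point load 178 at a = 9: Pab(L + b)/(6LEI) = 1001/EI
  span YZ: triangular load, peak 37.75: w₀L³/(45EI) = 1450/EI
  relative rotation θ_0 = (155 + 2451)/EI = 2606/EI
A unit hogging moment at Y produces rotation L₁/(3EI) + L₂/(3EI) = 6.5/EI.
Compatibility: M_Y·(L₁+L₂)/(3EI) = θ_0, giving M_Y = 400.9 kN·m (hogging).
Span YZ, ΣM about Z: R_Y^{YZ}·12 = 2346 + 400.9, so R_Y^{YZ} = 228.9 kN and R_Z = 404.5 − 228.9 = 175.6 kN.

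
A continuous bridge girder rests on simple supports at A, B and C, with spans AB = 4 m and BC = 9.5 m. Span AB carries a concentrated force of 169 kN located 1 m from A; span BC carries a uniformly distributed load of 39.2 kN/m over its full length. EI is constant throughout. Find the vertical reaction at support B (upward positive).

Insert a hinge at B; M_B is the redundant, and each span becomes simply supported.
Discontinuity in slope at B on the released structure — sum the simple-span end rotations:
  span AB: point load 169 at a = 1: Pab(L + a)/(6LEI) = 105.6/EI
  span BC: UDL 39.2: wL³/(24EI) = 1400/EI
  relative rotation θ_0 = (105.6 + 1400)/EI = 1506/EI
A unit hogging moment at B produces rotation L₁/(3EI) + L₂/(3EI) = 4.5/EI.
Compatibility: M_B·(L₁+L₂)/(3EI) = θ_0, giving M_B = 334.7 kN·m (hogging).
Span AB, ΣM about A with M_B applied at B: R_B^{AB}·4 = 169 + 334.7, so R_B^{AB} = 125.9 kN and R_A = 169 − 125.9 = 43.08 kN.
Span BC, ΣM about C: R_B^{BC}·9.5 = 1769 + 334.7, so R_B^{BC} = 221.4 kN and R_C = 372.4 − 221.4 = 151 kN.
R_B = 125.9 + 221.4 = 347.3 kN.

R_B = 347.3 kN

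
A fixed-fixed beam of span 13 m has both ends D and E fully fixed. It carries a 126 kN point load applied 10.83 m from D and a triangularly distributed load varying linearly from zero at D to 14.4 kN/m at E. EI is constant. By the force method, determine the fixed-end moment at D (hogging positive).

Release both end moments; the primary structure is a simply-supported span DE with redundants M_D and M_E.
On the primary (simply-supported) span, the end slopes from the loading are:
  at D: point load 126 at a = 10.83: Pab(L + b)/(6LEI) = 575.9/EI
  at E: point load 126 at a = 10.83: Pab(L + a)/(6LEI) = 904.7/EI
  at D: triangular load, peak 14.4: 7w₀L³/(360EI) = 615.2/EI
  at E: triangular load, peak 14.4: w₀L³/(45EI) = 703/EI
  θ_D0 = 1191/EI,  θ_E0 = 1608/EI
Flexibility coefficients: a unit moment at one end gives L/(3EI) there and L/(6EI) at the far end, so f₁₁ = f₂₂ = 4.333/EI and f₁₂ = f₂₁ = 2.167/EI.
Compatibility — zero rotation at each built-in end:
  4.333 M_D + 2.167 M_E = 1191
  2.167 M_D + 4.333 M_E = 1608
Solving the pair gives M_D = 119.1 kN·m and M_E = 311.4 kN·m (hogging).

M_D = 119.1 kN·m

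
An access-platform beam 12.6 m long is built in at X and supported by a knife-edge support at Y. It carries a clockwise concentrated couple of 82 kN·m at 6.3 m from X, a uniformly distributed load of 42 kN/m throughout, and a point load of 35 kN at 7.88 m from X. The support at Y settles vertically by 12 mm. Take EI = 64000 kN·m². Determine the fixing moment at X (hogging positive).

Release the roller at Y. Primary structure: cantilever fixed at X.
Deflection at Y on the released cantilever, summing each load's contribution:
  clockwise couple 82 at a = 6.3: M₀a(2L − a)/(2EI) = 4882/EI
  UDL 42: wL⁴/(8EI) = 132325/EI
  point load 35 at a = 7.88: Pa²(3L − a)/(6EI) = 10838/EI
  δ_0 = 148044/EI
Flexibility coefficient — unit upward force at Y: δ_{YY} = L³/(3EI) = 666.8/EI.
With EI = 64000 kN·m²: δ_0 = 2.3132 m and δ_{YY} = 0.010419 m/kN.
Compatibility — the beam at Y must follow the support down by 0.012 m: δ_0 − R_Y·δ_{YY} = 0.012, so R_Y = (2.3132 − 0.012)/0.010419 = 220.9 kN.
Moment equilibrium about X: M_X = Σ(load moments about X) − R_Y·L = 3692 − 220.9×12.6 = 908.8 kN·m.

M_X = 908.8 kN·m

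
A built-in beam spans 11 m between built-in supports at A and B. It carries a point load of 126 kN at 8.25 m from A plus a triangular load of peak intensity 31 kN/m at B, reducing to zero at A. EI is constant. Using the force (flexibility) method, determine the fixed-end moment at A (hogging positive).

Take the two fixed-end moments M_A, M_B as redundants; the released structure is the simple span AB.
Simple-span end rotations at A and B under the given loads:
  at A: point load 126 at a = 8.25: Pab(L + b)/(6LEI) = 595.5/EI
  at B: point load 126 at a = 8.25: Pab(L + a)/(6LEI) = 833.8/EI
  at A: triangular load, peak 31: 7w₀L³/(360EI) = 802.3/EI
  at B: triangular load, peak 31: w₀L³/(45EI) = 916.9/EI
  θ_A0 = 1398/EI,  θ_B0 = 1751/EI
Flexibility coefficients: a unit moment at one end gives L/(3EI) there and L/(6EI) at the far end, so f₁₁ = f₂₂ = 3.667/EI and f₁₂ = f₂₁ = 1.833/EI.
Compatibility — zero rotation at each built-in end:
  3.667 M_A + 1.833 M_B = 1398
  1.833 M_A + 3.667 M_B = 1751
Solving the pair gives M_A = 190 kN·m and M_B = 382.5 kN·m (hogging).

M_A = 190 kN·m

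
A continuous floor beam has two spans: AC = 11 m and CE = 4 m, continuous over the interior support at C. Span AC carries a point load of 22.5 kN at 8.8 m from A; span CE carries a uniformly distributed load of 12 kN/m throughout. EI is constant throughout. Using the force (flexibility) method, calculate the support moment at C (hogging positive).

M_C = 32.54 kN·m

Insert a hinge at C; M_C is the redundant, and each span becomes simply supported.
End slopes at the hinge C, treating each span as simply supported:
  span AC: point load 22.5 at a = 8.8: Pab(L + a)/(6LEI) = 130.7/EI
  span CE: UDL 12: wL³/(24EI) = 32/EI
  relative rotation θ_0 = (130.7 + 32)/EI = 162.7/EI
A unit hogging moment at C produces rotation L₁/(3EI) + L₂/(3EI) = 5/EI.
Slope continuity at C: θ_0 = M_C·5/EI, so M_C = 162.7/5 = 32.54 kN·m (hogging).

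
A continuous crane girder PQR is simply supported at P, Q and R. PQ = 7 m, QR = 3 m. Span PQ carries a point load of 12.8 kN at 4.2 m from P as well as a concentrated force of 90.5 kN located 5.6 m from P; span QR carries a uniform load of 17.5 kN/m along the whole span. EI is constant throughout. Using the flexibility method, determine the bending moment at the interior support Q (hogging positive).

M_Q = 81.81 kN·m

Take M_Q as the redundant. Released structure: two simple spans PQ and QR with a hinge at Q.
Rotations at Q on the released spans (each span's end-slope, ×1/EI):
  span PQ: point load 12.8 at a = 4.2: Pab(L + a)/(6LEI) = 40.14/EI
  span PQ: point load 90.5 at a = 5.6: Pab(L + a)/(6LEI) = 212.9/EI
  span QR: UDL 17.5: wL³/(24EI) = 19.69/EI
  relative rotation θ_0 = (253 + 19.69)/EI = 272.7/EI
A unit hogging moment at Q produces rotation L₁/(3EI) + L₂/(3EI) = 3.333/EI.
Compatibility: M_Q·(L₁+L₂)/(3EI) = θ_0, giving M_Q = 81.81 kN·m (hogging).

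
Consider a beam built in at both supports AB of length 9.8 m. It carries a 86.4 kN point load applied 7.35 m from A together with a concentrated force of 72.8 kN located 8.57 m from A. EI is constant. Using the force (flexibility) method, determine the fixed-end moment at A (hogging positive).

Release both end moments; the primary structure is a simply-supported span AB with redundants M_A and M_B.
Simple-span end rotations at A and B under the given loads:
  at A: point load 86.4 at a = 7.35: Pab(L + b)/(6LEI) = 324.1/EI
  at B: point load 86.4 at a = 7.35: Pab(L + a)/(6LEI) = 453.8/EI
  at A: point load 72.8 at a = 8.57: Pab(L + b)/(6LEI) = 144/EI
  at B: point load 72.8 at a = 8.57: Pab(L + a)/(6LEI) = 239.7/EI
  θ_A0 = 468.1/EI,  θ_B0 = 693.5/EI
Flexibility coefficients: a unit moment at one end gives L/(3EI) there and L/(6EI) at the far end, so f₁₁ = f₂₂ = 3.267/EI and f₁₂ = f₂₁ = 1.633/EI.
Compatibility — zero rotation at each built-in end:
  3.267 M_A + 1.633 M_B = 468.1
  1.633 M_A + 3.267 M_B = 693.5
Solving the pair gives M_A = 49.52 kN·m and M_B = 187.5 kN·m (hogging).

M_A = 49.52 kN·m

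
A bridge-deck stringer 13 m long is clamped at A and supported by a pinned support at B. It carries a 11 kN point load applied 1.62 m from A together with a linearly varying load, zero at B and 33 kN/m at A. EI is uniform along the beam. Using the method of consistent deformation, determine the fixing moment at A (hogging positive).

Remove the prop at B; the released (primary) structure is a cantilever built in at A.
Downward deflection at the released point B due to the loads:
  point load 11 at a = 1.62: Pa²(3L − a)/(6EI) = 179.9/EI
  triangular load, peak 33 at the fixed end: w₀L⁴/(30EI) = 31417/EI
  δ_0 = 31597/EI
Flexibility coefficient — unit upward force at B: δ_{BB} = L³/(3EI) = 732.3/EI.
Compatibility at B: δ_0 − R_B·δ_{BB} = 0, so R_B = 31597/732.3 = 43.15 kN.
Moment equilibrium about A: M_A = Σ(load moments about A) − R_B·L = 947.3 − 43.15×13 = 386.4 kN·m.

M_A = 386.4 kN·m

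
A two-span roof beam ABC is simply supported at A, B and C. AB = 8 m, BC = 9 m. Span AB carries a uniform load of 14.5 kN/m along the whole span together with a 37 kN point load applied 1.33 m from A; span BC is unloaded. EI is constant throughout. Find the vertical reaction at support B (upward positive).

R_B = 79.7 kN

Insert a hinge at B; M_B is the redundant, and each span becomes simply supported.
End slopes at the hinge B, treating each span as simply supported:
  span AB: UDL 14.5: wL³/(24EI) = 309.3/EI
  span AB: point load 37 at a = 1.33: Pab(L + a)/(6LEI) = 63.8/EI
  relative rotation θ_0 = (373.1 + 0)/EI = 373.1/EI
A unit hogging moment at B produces rotation L₁/(3EI) + L₂/(3EI) = 5.667/EI.
Compatibility: M_B·(L₁+L₂)/(3EI) = θ_0, giving M_B = 65.85 kN·m (hogging).
Span AB, ΣM about A with M_B applied at B: R_B^{AB}·8 = 513.2 + 65.85, so R_B^{AB} = 72.38 kN and R_A = 153 − 72.38 = 80.62 kN.
Span BC, ΣM about C: R_B^{BC}·9 = 0 + 65.85, so R_B^{BC} = 7.316 kN and R_C = 0 − 7.316 = -7.316 kN.
R_B = 72.38 + 7.316 = 79.7 kN.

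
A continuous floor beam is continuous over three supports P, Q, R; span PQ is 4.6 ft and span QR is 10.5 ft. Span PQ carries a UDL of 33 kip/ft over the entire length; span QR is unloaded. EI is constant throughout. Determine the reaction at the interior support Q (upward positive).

Insert a hinge at Q; M_Q is the redundant, and each span becomes simply supported.
Rotations at Q on the released spans (each span's end-slope, ×1/EI):
  span PQ: UDL 33: wL³/(24EI) = 133.8/EI
  relative rotation θ_0 = (133.8 + 0)/EI = 133.8/EI
A unit hogging moment at Q produces rotation L₁/(3EI) + L₂/(3EI) = 5.033/EI.
Compatibility: M_Q·(L₁+L₂)/(3EI) = θ_0, giving M_Q = 26.59 kip·ft (hogging).
Span PQ, ΣM about P with M_Q applied at Q: R_Q^{PQ}·4.6 = 349.1 + 26.59, so R_Q^{PQ} = 81.68 kip and R_P = 151.8 − 81.68 = 70.12 kip.
Span QR, ΣM about R: R_Q^{QR}·10.5 = 0 + 26.59, so R_Q^{QR} = 2.532 kip and R_R = 0 − 2.532 = -2.532 kip.
R_Q = 81.68 + 2.532 = 84.21 kip.

R_Q = 84.21 kip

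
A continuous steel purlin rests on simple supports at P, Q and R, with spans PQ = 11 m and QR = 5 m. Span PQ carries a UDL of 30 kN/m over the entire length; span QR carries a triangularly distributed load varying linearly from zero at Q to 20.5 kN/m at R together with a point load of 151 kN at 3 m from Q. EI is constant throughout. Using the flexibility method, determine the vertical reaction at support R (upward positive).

R_R = 52.58 kN

Insert a hinge at Q; M_Q is the redundant, and each span becomes simply supported.
Discontinuity in slope at Q on the released structure — sum the simple-span end rotations:
  span PQ: UDL 30: wL³/(24EI) = 1664/EI
  span QR: triangular load, peak 20.5: 7w₀L³/(360EI) = 49.83/EI
  span QR: point load 151 at a = 3: Pab(L + b)/(6LEI) = 211.4/EI
  relative rotation θ_0 = (1664 + 261.2)/EI = 1925/EI
A unit hogging moment at Q produces rotation L₁/(3EI) + L₂/(3EI) = 5.333/EI.
Slope continuity at Q: θ_0 = M_Q·5.333/EI, so M_Q = 1925/5.333 = 360.9 kN·m (hogging).
Span QR, ΣM about R: R_Q^{QR}·5 = 387.4 + 360.9, so R_Q^{QR} = 149.7 kN and R_R = 202.2 − 149.7 = 52.58 kN.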